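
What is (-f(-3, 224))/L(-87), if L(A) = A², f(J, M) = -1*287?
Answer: 287/7569 ≈ 0.037918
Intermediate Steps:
f(J, M) = -287
(-f(-3, 224))/L(-87) = (-1*(-287))/((-87)²) = 287/7569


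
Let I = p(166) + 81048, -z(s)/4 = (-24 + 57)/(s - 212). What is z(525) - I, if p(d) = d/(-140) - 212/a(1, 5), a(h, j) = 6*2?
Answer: -5326073593/65730 ≈ -81030.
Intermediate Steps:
a(h, j) = 12
z(s) = -132/(-212 + s) (z(s) = -4*(-24 + 57)/(s - 212) = -132/(-212 + s))
p(d) = -53/3 - d/140 (p(d) = d/(-140) - 212/12 = d*(-1/140) - 212*1/12 = -d/140 - 53/3 = -53/3 - d/140)
I = 17016121/210 (I = (-53/3 - 1/140*166) + 81048 = (-53/3 - 83/70) + 81048 = -3959/210 + 81048 = 17016121/210 ≈ 81029.)
z(525) - I = -132/(-212 + 525) - 1*17016121/210 = -132/313 - 17016121/210 = -5326073593/65730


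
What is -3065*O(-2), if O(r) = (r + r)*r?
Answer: -24520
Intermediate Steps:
O(r) = 2*r**2 (O(r) = (2*r)*r = 2*r**2)
-3065*O(-2) = -6130*(-2)**2 = -6130*4 = -3065*8 = -24520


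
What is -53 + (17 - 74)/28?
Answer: -1541/28 ≈ -55.036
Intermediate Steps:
-53 + (17 - 74)/28 = -53 - 57*1/28 = -53 - 57/28 = -1541/28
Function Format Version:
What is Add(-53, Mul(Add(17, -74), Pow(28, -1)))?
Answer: Rational(-1541, 28) ≈ -55.036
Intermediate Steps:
Add(-53, Mul(Add(17, -74), Pow(28, -1))) = Add(-53, Mul(-57, Rational(1, 28))) = Add(-53, Rational(-57, 28)) = Rational(-1541, 28)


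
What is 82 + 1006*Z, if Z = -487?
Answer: -489840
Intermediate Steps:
82 + 1006*Z = 82 + 1006*(-487) = 82 - 489922 = -489840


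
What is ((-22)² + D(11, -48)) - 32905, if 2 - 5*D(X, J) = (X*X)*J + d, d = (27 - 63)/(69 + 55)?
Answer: -4845136/155 ≈ -31259.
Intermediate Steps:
d = -9/31 (d = -36/124 = -36*1/124 = -9/31 ≈ -0.29032)
D(X, J) = 71/155 - J*X²/5 (D(X, J) = ⅖ - ((X*X)*J - 9/31)/5 = ⅖ - (X²*J - 9/31)/5 = ⅖ - (J*X² - 9/31)/5 = ⅖ - (-9/31 + J*X²)/5 = ⅖ + (9/155 - J*X²/5) = 71/155 - J*X²/5)
((-22)² + D(11, -48)) - 32905 = ((-22)² + (71/155 - ⅕*(-48)*11²)) - 32905 = (484 + (71/155 - ⅕*(-48)*121)) - 32905 = (484 + (71/155 + 5808/5)) - 32905 = (484 + 180119/155) - 32905 = 255139/155 - 32905 = -4845136/155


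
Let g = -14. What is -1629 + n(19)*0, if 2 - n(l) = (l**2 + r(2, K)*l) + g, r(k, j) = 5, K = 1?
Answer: -1629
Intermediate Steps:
n(l) = 16 - l**2 - 5*l (n(l) = 2 - ((l**2 + 5*l) - 14) = 2 - (-14 + l**2 + 5*l) = 2 + (14 - l**2 - 5*l) = 16 - l**2 - 5*l)
-1629 + n(19)*0 = -1629 + (16 - 1*19**2 - 5*19)*0 = -1629 + (16 - 1*361 - 95)*0 = -1629 + (16 - 361 - 95)*0 = -1629 - 440*0 = -1629 + 0 = -1629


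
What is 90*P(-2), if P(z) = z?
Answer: -180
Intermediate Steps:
90*P(-2) = 90*(-2) = -180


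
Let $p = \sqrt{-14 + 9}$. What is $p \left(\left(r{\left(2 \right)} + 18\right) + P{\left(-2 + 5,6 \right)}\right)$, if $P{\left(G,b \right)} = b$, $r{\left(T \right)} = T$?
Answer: $26 i \sqrt{5} \approx 58.138 i$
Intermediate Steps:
$p = i \sqrt{5}$ ($p = \sqrt{-5} = i \sqrt{5} \approx 2.2361 i$)
$p \left(\left(r{\left(2 \right)} + 18\right) + P{\left(-2 + 5,6 \right)}\right) = i \sqrt{5} \left(\left(2 + 18\right) + 6\right) = i \sqrt{5} \left(20 + 6\right) = i \sqrt{5} \cdot 26 = 26 i \sqrt{5}$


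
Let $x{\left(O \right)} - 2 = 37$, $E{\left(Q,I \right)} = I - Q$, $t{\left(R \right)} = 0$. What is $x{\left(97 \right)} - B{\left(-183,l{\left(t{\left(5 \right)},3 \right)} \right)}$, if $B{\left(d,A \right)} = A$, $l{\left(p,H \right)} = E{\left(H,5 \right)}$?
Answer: $37$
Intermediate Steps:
$l{\left(p,H \right)} = 5 - H$
$x{\left(O \right)} = 39$ ($x{\left(O \right)} = 2 + 37 = 39$)
$x{\left(97 \right)} - B{\left(-183,l{\left(t{\left(5 \right)},3 \right)} \right)} = 39 - \left(5 - 3\right) = 39 - 2 = 37$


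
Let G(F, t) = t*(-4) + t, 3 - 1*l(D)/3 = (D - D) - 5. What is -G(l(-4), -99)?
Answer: -297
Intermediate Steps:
l(D) = 24 (l(D) = 9 - 3*((D - D) - 5) = 9 - 3*(0 - 5) = 9 - 3*(-5) = 9 + 15 = 24)
G(F, t) = -3*t (G(F, t) = -4*t + t = -3*t)
-G(l(-4), -99) = -(-3)*(-99) = -1*297 = -297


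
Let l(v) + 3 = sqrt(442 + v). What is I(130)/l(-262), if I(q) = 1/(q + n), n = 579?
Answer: 1/40413 + 2*sqrt(5)/40413 ≈ 0.00013541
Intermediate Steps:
l(v) = -3 + sqrt(442 + v)
I(q) = 1/(579 + q) (I(q) = 1/(q + 579) = 1/(579 + q))
I(130)/l(-262) = 1/((579 + 130)*(-3 + sqrt(442 - 262))) = 1/(709*(-3 + sqrt(180))) = 1/(709*(-3 + 6*sqrt(5)))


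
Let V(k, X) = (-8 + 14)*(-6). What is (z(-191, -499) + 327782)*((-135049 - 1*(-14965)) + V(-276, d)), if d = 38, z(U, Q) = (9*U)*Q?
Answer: -142409827560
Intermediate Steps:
z(U, Q) = 9*Q*U
V(k, X) = -36 (V(k, X) = 6*(-6) = -36)
(z(-191, -499) + 327782)*((-135049 - 1*(-14965)) + V(-276, d)) = (9*(-499)*(-191) + 327782)*((-135049 - 1*(-14965)) - 36) = (857781 + 327782)*((-135049 + 14965) - 36) = 1185563*(-120084 - 36) = 1185563*(-120120) = -142409827560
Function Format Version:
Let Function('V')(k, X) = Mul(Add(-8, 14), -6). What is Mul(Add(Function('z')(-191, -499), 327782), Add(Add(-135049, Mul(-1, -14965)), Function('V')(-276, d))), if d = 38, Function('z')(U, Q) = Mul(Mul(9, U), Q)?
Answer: -142409827560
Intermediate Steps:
Function('z')(U, Q) = Mul(9, Q, U)
Function('V')(k, X) = -36 (Function('V')(k, X) = Mul(6, -6) = -36)
Mul(Add(Function('z')(-191, -499), 327782), Add(Add(-135049, Mul(-1, -14965)), Function('V')(-276, d))) = Mul(Add(Mul(9, -499, -191), 327782), Add(Add(-135049, Mul(-1, -14965)), -36)) = Mul(Add(857781, 327782), Add(Add(-135049, 14965), -36)) = Mul(1185563, Add(-120084, -36)) = Mul(1185563, -120120) = -142409827560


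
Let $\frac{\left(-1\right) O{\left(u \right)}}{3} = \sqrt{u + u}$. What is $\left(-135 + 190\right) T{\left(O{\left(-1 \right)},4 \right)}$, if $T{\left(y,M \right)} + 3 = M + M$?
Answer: $275$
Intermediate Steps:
$O{\left(u \right)} = - 3 \sqrt{2} \sqrt{u}$ ($O{\left(u \right)} = - 3 \sqrt{u + u} = - 3 \sqrt{2 u} = - 3 \sqrt{2} \sqrt{u}$)
$T{\left(y,M \right)} = -3 + 2 M$ ($T{\left(y,M \right)} = -3 + \left(M + M\right) = -3 + 2 M$)
$\left(-135 + 190\right) T{\left(O{\left(-1 \right)},4 \right)} = \left(-135 + 190\right) \left(-3 + 2 \cdot 4\right) = 55 \left(-3 + 8\right) = 55 \cdot 5 = 275$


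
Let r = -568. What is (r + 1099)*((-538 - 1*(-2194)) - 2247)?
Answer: -313821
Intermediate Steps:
(r + 1099)*((-538 - 1*(-2194)) - 2247) = (-568 + 1099)*((-538 - 1*(-2194)) - 2247) = 531*((-538 + 2194) - 2247) = 531*(1656 - 2247) = 531*(-591) = -313821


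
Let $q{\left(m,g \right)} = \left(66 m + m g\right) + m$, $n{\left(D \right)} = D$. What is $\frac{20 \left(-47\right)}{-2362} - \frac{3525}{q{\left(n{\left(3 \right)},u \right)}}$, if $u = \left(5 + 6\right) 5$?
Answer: $- \frac{1330335}{144082} \approx -9.2332$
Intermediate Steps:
$u = 55$ ($u = 11 \cdot 5 = 55$)
$q{\left(m,g \right)} = 67 m + g m$ ($q{\left(m,g \right)} = \left(66 m + g m\right) + m = 67 m + g m$)
$\frac{20 \left(-47\right)}{-2362} - \frac{3525}{q{\left(n{\left(3 \right)},u \right)}} = \frac{20 \left(-47\right)}{-2362} - \frac{3525}{3 \left(67 + 55\right)} = \left(-940\right) \left(- \frac{1}{2362}\right) - \frac{3525}{3 \cdot 122} = \frac{470}{1181} - \frac{3525}{366} = \frac{470}{1181} - \frac{1175}{122} = - \frac{1330335}{144082}$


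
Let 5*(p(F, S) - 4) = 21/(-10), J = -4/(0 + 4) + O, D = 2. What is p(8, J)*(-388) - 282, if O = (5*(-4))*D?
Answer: -41776/25 ≈ -1671.0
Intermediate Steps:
O = -40 (O = (5*(-4))*2 = -20*2 = -40)
J = -41 (J = -4/(0 + 4) - 40 = -4/4 - 40 = -4*¼ - 40 = -1 - 40 = -41)
p(F, S) = 179/50 (p(F, S) = 4 + (21/(-10))/5 = 4 + (21*(-⅒))/5 = 4 + (⅕)*(-21/10) = 4 - 21/50 = 179/50)
p(8, J)*(-388) - 282 = (179/50)*(-388) - 282 = -34726/25 - 282 = -41776/25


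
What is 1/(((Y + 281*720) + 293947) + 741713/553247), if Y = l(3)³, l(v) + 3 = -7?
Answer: 553247/274005723662 ≈ 2.0191e-6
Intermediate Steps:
l(v) = -10 (l(v) = -3 - 7 = -10)
Y = -1000 (Y = (-10)³ = -1000)
1/(((Y + 281*720) + 293947) + 741713/553247) = 1/(((-1000 + 281*720) + 293947) + 741713/553247) = 1/(((-1000 + 202320) + 293947) + 741713*(1/553247)) = 1/((201320 + 293947) + 741713/553247) = 1/(495267 + 741713/553247) = 1/(274005723662/553247) = 553247/274005723662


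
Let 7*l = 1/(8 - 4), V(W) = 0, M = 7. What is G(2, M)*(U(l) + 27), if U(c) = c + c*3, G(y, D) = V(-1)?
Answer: 0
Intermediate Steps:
G(y, D) = 0
l = 1/28 (l = 1/(7*(8 - 4)) = (⅐)/4 = (⅐)*(¼) = 1/28 ≈ 0.035714)
U(c) = 4*c (U(c) = c + 3*c = 4*c)
G(2, M)*(U(l) + 27) = 0*(4*(1/28) + 27) = 0*(⅐ + 27) = 0*(190/7) = 0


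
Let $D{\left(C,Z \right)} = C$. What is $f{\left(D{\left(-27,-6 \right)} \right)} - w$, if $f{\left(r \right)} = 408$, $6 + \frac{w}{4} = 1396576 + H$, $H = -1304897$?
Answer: $-366284$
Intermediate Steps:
$w = 366692$ ($w = -24 + 4 \left(1396576 - 1304897\right) = -24 + 4 \cdot 91679 = -24 + 366716 = 366692$)
$f{\left(D{\left(-27,-6 \right)} \right)} - w = 408 - 366692 = -366284$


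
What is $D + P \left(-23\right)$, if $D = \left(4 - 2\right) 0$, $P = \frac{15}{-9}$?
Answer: $\frac{115}{3} \approx 38.333$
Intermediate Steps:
$P = - \frac{5}{3}$ ($P = 15 \left(- \frac{1}{9}\right) = - \frac{5}{3} \approx -1.6667$)
$D = 0$ ($D = 2 \cdot 0 = 0$)
$D + P \left(-23\right) = 0 - - \frac{115}{3} = 0 + \frac{115}{3} = \frac{115}{3}$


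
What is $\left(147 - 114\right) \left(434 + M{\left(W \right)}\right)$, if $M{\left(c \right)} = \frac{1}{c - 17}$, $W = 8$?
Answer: $\frac{42955}{3} \approx 14318.0$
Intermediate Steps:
$M{\left(c \right)} = \frac{1}{-17 + c}$
$\left(147 - 114\right) \left(434 + M{\left(W \right)}\right) = \left(147 - 114\right) \left(434 + \frac{1}{-17 + 8}\right) = 33 \left(434 + \frac{1}{-9}\right) = 33 \left(434 - \frac{1}{9}\right) = 33 \cdot \frac{3905}{9} = \frac{42955}{3}$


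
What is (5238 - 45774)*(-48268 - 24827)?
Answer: 2962978920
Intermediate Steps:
(5238 - 45774)*(-48268 - 24827) = -40536*(-73095) = 2962978920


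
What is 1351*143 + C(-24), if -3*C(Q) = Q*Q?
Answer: 193001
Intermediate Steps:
C(Q) = -Q²/3 (C(Q) = -Q*Q/3 = -Q²/3)
1351*143 + C(-24) = 1351*143 - ⅓*(-24)² = 193193 - ⅓*576 = 193193 - 192 = 193001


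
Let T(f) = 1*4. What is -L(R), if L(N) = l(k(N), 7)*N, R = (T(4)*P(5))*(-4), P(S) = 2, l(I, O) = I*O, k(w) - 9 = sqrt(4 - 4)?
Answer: 2016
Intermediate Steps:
T(f) = 4
k(w) = 9 (k(w) = 9 + sqrt(4 - 4) = 9 + sqrt(0) = 9 + 0 = 9)
R = -32 (R = (4*2)*(-4) = 8*(-4) = -32)
L(N) = 63*N (L(N) = (9*7)*N = 63*N)
-L(R) = -63*(-32) = -1*(-2016) = 2016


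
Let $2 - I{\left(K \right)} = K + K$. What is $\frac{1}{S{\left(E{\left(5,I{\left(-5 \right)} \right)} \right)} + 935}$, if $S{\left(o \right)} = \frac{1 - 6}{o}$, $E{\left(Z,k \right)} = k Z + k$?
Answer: $\frac{72}{67315} \approx 0.0010696$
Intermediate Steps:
$I{\left(K \right)} = 2 - 2 K$ ($I{\left(K \right)} = 2 - \left(K + K\right) = 2 - 2 K$)
$E{\left(Z,k \right)} = k + Z k$ ($E{\left(Z,k \right)} = Z k + k = k + Z k$)
$S{\left(o \right)} = - \frac{5}{o}$ ($S{\left(o \right)} = \frac{1 - 6}{o} = - \frac{5}{o}$)
$\frac{1}{S{\left(E{\left(5,I{\left(-5 \right)} \right)} \right)} + 935} = \frac{1}{- \frac{5}{\left(2 - -10\right) \left(1 + 5\right)} + 935} = \frac{1}{- \frac{5}{\left(2 + 10\right) 6} + 935} = \frac{1}{- \frac{5}{12 \cdot 6} + 935} = \frac{1}{- \frac{5}{72} + 935} = \frac{1}{\frac{67315}{72}} = \frac{72}{67315}$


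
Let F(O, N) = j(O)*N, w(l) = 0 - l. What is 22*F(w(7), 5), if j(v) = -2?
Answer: -220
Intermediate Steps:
w(l) = -l
F(O, N) = -2*N
22*F(w(7), 5) = 22*(-2*5) = 22*(-10) = -220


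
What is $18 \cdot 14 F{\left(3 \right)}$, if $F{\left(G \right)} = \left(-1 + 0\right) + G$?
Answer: $504$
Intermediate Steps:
$F{\left(G \right)} = -1 + G$
$18 \cdot 14 F{\left(3 \right)} = 18 \cdot 14 \left(-1 + 3\right) = 252 \cdot 2 = 504$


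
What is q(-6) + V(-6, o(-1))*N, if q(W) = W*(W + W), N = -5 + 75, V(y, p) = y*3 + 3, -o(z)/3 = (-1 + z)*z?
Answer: -978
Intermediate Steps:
o(z) = -3*z*(-1 + z) (o(z) = -3*(-1 + z)*z = -3*z*(-1 + z))
V(y, p) = 3 + 3*y (V(y, p) = 3*y + 3 = 3 + 3*y)
N = 70
q(W) = 2*W² (q(W) = W*(2*W) = 2*W²)
q(-6) + V(-6, o(-1))*N = 2*(-6)² + (3 + 3*(-6))*70 = 2*36 + (3 - 18)*70 = 72 - 15*70 = 72 - 1050 = -978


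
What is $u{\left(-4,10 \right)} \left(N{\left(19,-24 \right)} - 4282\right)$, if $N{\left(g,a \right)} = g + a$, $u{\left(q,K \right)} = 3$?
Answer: $-12861$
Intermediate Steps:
$N{\left(g,a \right)} = a + g$
$u{\left(-4,10 \right)} \left(N{\left(19,-24 \right)} - 4282\right) = 3 \left(\left(-24 + 19\right) - 4282\right) = 3 \left(-5 - 4282\right) = 3 \left(-4287\right) = -12861$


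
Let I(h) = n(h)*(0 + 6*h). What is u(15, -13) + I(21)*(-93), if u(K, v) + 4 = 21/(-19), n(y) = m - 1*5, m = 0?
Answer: 1113113/19 ≈ 58585.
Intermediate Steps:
n(y) = -5 (n(y) = 0 - 1*5 = 0 - 5 = -5)
I(h) = -30*h (I(h) = -5*(0 + 6*h) = -30*h)
u(K, v) = -97/19 (u(K, v) = -4 + 21/(-19) = -4 + 21*(-1/19) = -4 - 21/19 = -97/19)
u(15, -13) + I(21)*(-93) = -97/19 - 30*21*(-93) = -97/19 - 630*(-93) = -97/19 + 58590 = 1113113/19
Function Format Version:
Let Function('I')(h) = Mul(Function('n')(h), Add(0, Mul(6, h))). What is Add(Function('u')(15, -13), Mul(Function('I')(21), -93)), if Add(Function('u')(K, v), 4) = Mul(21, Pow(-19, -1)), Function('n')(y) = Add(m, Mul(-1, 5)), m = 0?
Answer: Rational(1113113, 19) ≈ 58585.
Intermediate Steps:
Function('n')(y) = -5 (Function('n')(y) = Add(0, Mul(-1, 5)) = Add(0, -5) = -5)
Function('I')(h) = Mul(-30, h) (Function('I')(h) = Mul(-5, Add(0, Mul(6, h))) = Mul(-5, Mul(6, h)) = Mul(-30, h))
Function('u')(K, v) = Rational(-97, 19) (Function('u')(K, v) = Add(-4, Mul(21, Pow(-19, -1))) = Add(-4, Mul(21, Rational(-1, 19))) = Add(-4, Rational(-21, 19)) = Rational(-97, 19))
Add(Function('u')(15, -13), Mul(Function('I')(21), -93)) = Add(Rational(-97, 19), Mul(Mul(-30, 21), -93)) = Add(Rational(-97, 19), Mul(-630, -93)) = Add(Rational(-97, 19), 58590) = Rational(1113113, 19)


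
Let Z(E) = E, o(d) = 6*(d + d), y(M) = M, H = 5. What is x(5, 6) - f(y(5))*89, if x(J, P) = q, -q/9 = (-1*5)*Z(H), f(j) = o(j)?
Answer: -5115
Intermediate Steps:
o(d) = 12*d (o(d) = 6*(2*d) = 12*d)
f(j) = 12*j
q = 225 (q = -9*(-1*5)*5 = -(-45)*5 = -9*(-25) = 225)
x(J, P) = 225
x(5, 6) - f(y(5))*89 = 225 - 12*5*89 = 225 - 1*60*89 = 225 - 60*89 = 225 - 5340 = -5115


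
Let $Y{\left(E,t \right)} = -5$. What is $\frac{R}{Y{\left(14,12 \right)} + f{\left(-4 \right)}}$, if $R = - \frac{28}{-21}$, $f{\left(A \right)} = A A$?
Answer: $\frac{4}{33} \approx 0.12121$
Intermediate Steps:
$f{\left(A \right)} = A^{2}$
$R = \frac{4}{3}$ ($R = \left(-28\right) \left(- \frac{1}{21}\right) = \frac{4}{3} \approx 1.3333$)
$\frac{R}{Y{\left(14,12 \right)} + f{\left(-4 \right)}} = \frac{1}{-5 + \left(-4\right)^{2}} \cdot \frac{4}{3} = \frac{1}{-5 + 16} \cdot \frac{4}{3} = \frac{1}{11} \cdot \frac{4}{3} = \frac{4}{33}$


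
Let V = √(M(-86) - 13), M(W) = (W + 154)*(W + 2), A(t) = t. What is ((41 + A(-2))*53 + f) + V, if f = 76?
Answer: 2143 + 5*I*√229 ≈ 2143.0 + 75.664*I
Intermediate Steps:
M(W) = (2 + W)*(154 + W) (M(W) = (154 + W)*(2 + W) = (2 + W)*(154 + W))
V = 5*I*√229 (V = √((308 + (-86)² + 156*(-86)) - 13) = √((308 + 7396 - 13416) - 13) = √(-5712 - 13) = √(-5725) = 5*I*√229 ≈ 75.664*I)
((41 + A(-2))*53 + f) + V = ((41 - 2)*53 + 76) + 5*I*√229 = (39*53 + 76) + 5*I*√229 = (2067 + 76) + 5*I*√229 = 2143 + 5*I*√229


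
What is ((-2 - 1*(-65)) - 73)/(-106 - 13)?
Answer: 10/119 ≈ 0.084034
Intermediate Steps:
((-2 - 1*(-65)) - 73)/(-106 - 13) = ((-2 + 65) - 73)/(-119) = (63 - 73)*(-1/119) = -10*(-1/119) = 10/119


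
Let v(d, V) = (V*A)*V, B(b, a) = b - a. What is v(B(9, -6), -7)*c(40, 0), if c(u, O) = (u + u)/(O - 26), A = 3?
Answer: -5880/13 ≈ -452.31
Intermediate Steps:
c(u, O) = 2*u/(-26 + O) (c(u, O) = (2*u)/(-26 + O) = 2*u/(-26 + O))
v(d, V) = 3*V² (v(d, V) = (V*3)*V = (3*V)*V = 3*V²)
v(B(9, -6), -7)*c(40, 0) = (3*(-7)²)*(2*40/(-26 + 0)) = (3*49)*(2*40/(-26)) = 147*(2*40*(-1/26)) = 147*(-40/13) = -5880/13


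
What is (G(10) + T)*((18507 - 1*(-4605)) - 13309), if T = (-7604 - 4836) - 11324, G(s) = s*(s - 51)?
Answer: -236977722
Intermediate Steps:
G(s) = s*(-51 + s)
T = -23764 (T = -12440 - 11324 = -23764)
(G(10) + T)*((18507 - 1*(-4605)) - 13309) = (10*(-51 + 10) - 23764)*((18507 - 1*(-4605)) - 13309) = (10*(-41) - 23764)*((18507 + 4605) - 13309) = (-410 - 23764)*(23112 - 13309) = -24174*9803 = -236977722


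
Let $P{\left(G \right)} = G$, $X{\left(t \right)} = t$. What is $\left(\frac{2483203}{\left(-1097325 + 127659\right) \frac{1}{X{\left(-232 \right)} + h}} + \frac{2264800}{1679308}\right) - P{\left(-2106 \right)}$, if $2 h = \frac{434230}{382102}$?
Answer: $\frac{419989695767830428053}{155550655073437764} \approx 2700.0$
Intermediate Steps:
$h = \frac{217115}{382102}$ ($h = \frac{434230 \cdot \frac{1}{382102}}{2} = \frac{1}{2} \cdot \frac{217115}{191051} = \frac{217115}{382102} \approx 0.56821$)
$\left(\frac{2483203}{\left(-1097325 + 127659\right) \frac{1}{X{\left(-232 \right)} + h}} + \frac{2264800}{1679308}\right) - P{\left(-2106 \right)} = \left(\frac{2483203}{\left(-1097325 + 127659\right) \frac{1}{-232 + \frac{217115}{382102}}} + \frac{2264800}{1679308}\right) - -2106 = \left(\frac{2483203}{\left(-969666\right) \frac{1}{- \frac{88430549}{382102}}} + 2264800 \cdot \frac{1}{1679308}\right) + 2106 = \left(\frac{2483203}{\left(-969666\right) \left(- \frac{382102}{88430549}\right)} + \frac{566200}{419827}\right) + 2106 = \left(\frac{2483203}{\frac{370511317932}{88430549}} + \frac{566200}{419827}\right) + 2106 = \left(2483203 \cdot \frac{88430549}{370511317932} + \frac{566200}{419827}\right) + 2106 = \left(\frac{219591004568447}{370511317932} + \frac{566200}{419827}\right) + 2106 = \frac{92400016183170497069}{155550655073437764} + 2106 = \frac{419989695767830428053}{155550655073437764}$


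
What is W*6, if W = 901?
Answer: 5406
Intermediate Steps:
W*6 = 901*6 = 5406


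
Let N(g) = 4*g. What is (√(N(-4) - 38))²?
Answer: -54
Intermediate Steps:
(√(N(-4) - 38))² = (√(4*(-4) - 38))² = (√(-16 - 38))² = (√(-54))² = (3*I*√6)² = -54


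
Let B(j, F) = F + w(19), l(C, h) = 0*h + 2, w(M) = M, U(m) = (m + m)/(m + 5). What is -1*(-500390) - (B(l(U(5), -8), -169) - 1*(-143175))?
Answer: 357365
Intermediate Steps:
U(m) = 2*m/(5 + m) (U(m) = (2*m)/(5 + m) = 2*m/(5 + m))
l(C, h) = 2 (l(C, h) = 0 + 2 = 2)
B(j, F) = 19 + F (B(j, F) = F + 19 = 19 + F)
-1*(-500390) - (B(l(U(5), -8), -169) - 1*(-143175)) = -1*(-500390) - ((19 - 169) - 1*(-143175)) = 500390 - (-150 + 143175) = 500390 - 1*143025 = 500390 - 143025 = 357365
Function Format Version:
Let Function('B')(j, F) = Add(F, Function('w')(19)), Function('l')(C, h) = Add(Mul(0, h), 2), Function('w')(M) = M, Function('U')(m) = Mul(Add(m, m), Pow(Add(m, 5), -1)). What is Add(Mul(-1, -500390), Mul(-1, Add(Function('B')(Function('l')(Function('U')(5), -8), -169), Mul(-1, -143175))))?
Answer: 357365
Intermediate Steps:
Function('U')(m) = Mul(2, m, Pow(Add(5, m), -1)) (Function('U')(m) = Mul(Mul(2, m), Pow(Add(5, m), -1)) = Mul(2, m, Pow(Add(5, m), -1)))
Function('l')(C, h) = 2 (Function('l')(C, h) = Add(0, 2) = 2)
Function('B')(j, F) = Add(19, F) (Function('B')(j, F) = Add(F, 19) = Add(19, F))
Add(Mul(-1, -500390), Mul(-1, Add(Function('B')(Function('l')(Function('U')(5), -8), -169), Mul(-1, -143175)))) = Add(Mul(-1, -500390), Mul(-1, Add(Add(19, -169), Mul(-1, -143175)))) = Add(500390, Mul(-1, Add(-150, 143175))) = Add(500390, Mul(-1, 143025)) = Add(500390, -143025) = 357365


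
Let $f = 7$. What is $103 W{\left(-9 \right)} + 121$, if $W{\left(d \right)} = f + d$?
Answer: $-85$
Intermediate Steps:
$W{\left(d \right)} = 7 + d$
$103 W{\left(-9 \right)} + 121 = 103 \left(7 - 9\right) + 121 = 103 \left(-2\right) + 121 = -206 + 121 = -85$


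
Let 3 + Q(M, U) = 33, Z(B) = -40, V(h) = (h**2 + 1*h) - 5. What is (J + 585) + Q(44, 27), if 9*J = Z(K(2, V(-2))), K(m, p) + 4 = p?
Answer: 5495/9 ≈ 610.56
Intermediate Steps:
V(h) = -5 + h + h**2 (V(h) = (h**2 + h) - 5 = (h + h**2) - 5 = -5 + h + h**2)
K(m, p) = -4 + p
J = -40/9 (J = (1/9)*(-40) = -40/9 ≈ -4.4444)
Q(M, U) = 30 (Q(M, U) = -3 + 33 = 30)
(J + 585) + Q(44, 27) = (-40/9 + 585) + 30 = 5225/9 + 30 = 5495/9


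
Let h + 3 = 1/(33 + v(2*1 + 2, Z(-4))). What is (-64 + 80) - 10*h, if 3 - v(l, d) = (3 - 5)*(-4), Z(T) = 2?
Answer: 639/14 ≈ 45.643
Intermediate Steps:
v(l, d) = -5 (v(l, d) = 3 - (3 - 5)*(-4) = 3 - (-2)*(-4) = 3 - 1*8 = 3 - 8 = -5)
h = -83/28 (h = -3 + 1/(33 - 5) = -3 + 1/28 = -83/28 ≈ -2.9643)
(-64 + 80) - 10*h = (-64 + 80) - 10*(-83/28) = 16 + 415/14 = 639/14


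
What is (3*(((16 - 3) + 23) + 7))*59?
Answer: 7611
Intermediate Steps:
(3*(((16 - 3) + 23) + 7))*59 = (3*((13 + 23) + 7))*59 = (3*(36 + 7))*59 = (3*43)*59 = 129*59 = 7611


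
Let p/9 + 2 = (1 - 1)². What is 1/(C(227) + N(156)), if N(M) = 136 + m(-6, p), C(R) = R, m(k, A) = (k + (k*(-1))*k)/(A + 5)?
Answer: 13/4761 ≈ 0.0027305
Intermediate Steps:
p = -18 (p = -18 + 9*(1 - 1)² = -18 + 9*0² = -18 + 9*0 = -18 + 0 = -18)
m(k, A) = (k - k²)/(5 + A) (m(k, A) = (k + (-k)*k)/(5 + A) = (k - k²)/(5 + A))
N(M) = 1810/13 (N(M) = 136 - 6*(1 - 1*(-6))/(5 - 18) = 136 - 6*(1 + 6)/(-13) = 136 - 6*(-1/13)*7 = 136 + 42/13 = 1810/13)
1/(C(227) + N(156)) = 1/(227 + 1810/13) = 1/(4761/13) = 13/4761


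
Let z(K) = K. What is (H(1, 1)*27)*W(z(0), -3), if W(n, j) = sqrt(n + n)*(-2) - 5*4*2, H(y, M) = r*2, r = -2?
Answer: 4320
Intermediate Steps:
H(y, M) = -4 (H(y, M) = -2*2 = -4)
W(n, j) = -40 - 2*sqrt(2)*sqrt(n) (W(n, j) = sqrt(2*n)*(-2) - 20*2 = (sqrt(2)*sqrt(n))*(-2) - 40 = -2*sqrt(2)*sqrt(n) - 40 = -40 - 2*sqrt(2)*sqrt(n))
(H(1, 1)*27)*W(z(0), -3) = (-4*27)*(-40 - 2*sqrt(2)*sqrt(0)) = -108*(-40 - 2*sqrt(2)*0) = -108*(-40 + 0) = -108*(-40) = 4320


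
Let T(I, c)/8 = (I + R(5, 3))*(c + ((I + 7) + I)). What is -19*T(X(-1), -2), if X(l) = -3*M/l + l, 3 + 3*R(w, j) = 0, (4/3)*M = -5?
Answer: -39273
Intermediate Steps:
M = -15/4 (M = (3/4)*(-5) = -15/4 ≈ -3.7500)
R(w, j) = -1 (R(w, j) = -1 + (1/3)*0 = -1 + 0 = -1)
X(l) = l + 45/(4*l) (X(l) = -(-45)/(4*l) + l = 45/(4*l) + l = l + 45/(4*l))
T(I, c) = 8*(-1 + I)*(7 + c + 2*I) (T(I, c) = 8*((I - 1)*(c + ((I + 7) + I))) = 8*((-1 + I)*(c + ((7 + I) + I))) = 8*((-1 + I)*(c + (7 + 2*I))) = 8*((-1 + I)*(7 + c + 2*I)) = 8*(-1 + I)*(7 + c + 2*I))
-19*T(X(-1), -2) = -19*(-56 - 8*(-2) + 16*(-1 + (45/4)/(-1))**2 + 40*(-1 + (45/4)/(-1)) + 8*(-1 + (45/4)/(-1))*(-2)) = -19*(-56 + 16 + 16*(-1 + (45/4)*(-1))**2 + 40*(-1 + (45/4)*(-1)) + 8*(-1 + (45/4)*(-1))*(-2)) = -19*(-56 + 16 + 16*(-1 - 45/4)**2 + 40*(-1 - 45/4) + 8*(-1 - 45/4)*(-2)) = -19*(-56 + 16 + 16*(-49/4)**2 + 40*(-49/4) + 8*(-49/4)*(-2)) = -19*(-56 + 16 + 16*(2401/16) - 490 + 196) = -19*(-56 + 16 + 2401 - 490 + 196) = -19*2067 = -39273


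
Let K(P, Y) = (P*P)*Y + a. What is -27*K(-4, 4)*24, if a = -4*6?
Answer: -25920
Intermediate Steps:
a = -24 (a = -4*6 = -24)
K(P, Y) = -24 + Y*P² (K(P, Y) = (P*P)*Y - 24 = P²*Y - 24 = Y*P² - 24 = -24 + Y*P²)
-27*K(-4, 4)*24 = -27*(-24 + 4*(-4)²)*24 = -27*(-24 + 4*16)*24 = -27*(-24 + 64)*24 = -27*40*24 = -1080*24 = -25920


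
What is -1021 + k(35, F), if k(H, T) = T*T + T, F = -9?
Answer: -949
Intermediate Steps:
k(H, T) = T + T² (k(H, T) = T² + T = T + T²)
-1021 + k(35, F) = -1021 - 9*(1 - 9) = -1021 - 9*(-8) = -1021 + 72 = -949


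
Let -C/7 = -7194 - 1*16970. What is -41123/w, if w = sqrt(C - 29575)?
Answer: -41123*sqrt(139573)/139573 ≈ -110.07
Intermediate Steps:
C = 169148 (C = -7*(-7194 - 1*16970) = -7*(-7194 - 16970) = -7*(-24164) = 169148)
w = sqrt(139573) (w = sqrt(169148 - 29575) = sqrt(139573) ≈ 373.59)
-41123/w = -41123*sqrt(139573)/139573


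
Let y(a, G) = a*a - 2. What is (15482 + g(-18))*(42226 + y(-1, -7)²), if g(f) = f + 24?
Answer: 654011776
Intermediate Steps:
g(f) = 24 + f
y(a, G) = -2 + a² (y(a, G) = a² - 2 = -2 + a²)
(15482 + g(-18))*(42226 + y(-1, -7)²) = (15482 + (24 - 18))*(42226 + (-2 + (-1)²)²) = (15482 + 6)*(42226 + (-2 + 1)²) = 15488*(42226 + (-1)²) = 15488*(42226 + 1) = 15488*42227 = 654011776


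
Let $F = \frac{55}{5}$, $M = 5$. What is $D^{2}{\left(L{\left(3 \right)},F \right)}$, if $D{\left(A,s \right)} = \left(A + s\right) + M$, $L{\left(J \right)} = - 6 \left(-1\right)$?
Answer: $484$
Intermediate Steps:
$F = 11$ ($F = 55 \cdot \frac{1}{5} = 11$)
$L{\left(J \right)} = 6$ ($L{\left(J \right)} = \left(-1\right) \left(-6\right) = 6$)
$D{\left(A,s \right)} = 5 + A + s$ ($D{\left(A,s \right)} = \left(A + s\right) + 5 = 5 + A + s$)
$D^{2}{\left(L{\left(3 \right)},F \right)} = \left(5 + 6 + 11\right)^{2} = 22^{2} = 484$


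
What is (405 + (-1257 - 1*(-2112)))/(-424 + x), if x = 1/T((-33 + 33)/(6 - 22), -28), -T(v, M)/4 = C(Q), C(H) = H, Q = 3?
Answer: -2160/727 ≈ -2.9711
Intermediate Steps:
T(v, M) = -12 (T(v, M) = -4*3 = -12)
x = -1/12 (x = 1/(-12) = -1/12 ≈ -0.083333)
(405 + (-1257 - 1*(-2112)))/(-424 + x) = (405 + (-1257 - 1*(-2112)))/(-424 - 1/12) = (405 + (-1257 + 2112))/(-5089/12) = (405 + 855)*(-12/5089) = 1260*(-12/5089) = -2160/727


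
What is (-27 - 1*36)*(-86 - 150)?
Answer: 14868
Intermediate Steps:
(-27 - 1*36)*(-86 - 150) = (-27 - 36)*(-236) = -63*(-236) = 14868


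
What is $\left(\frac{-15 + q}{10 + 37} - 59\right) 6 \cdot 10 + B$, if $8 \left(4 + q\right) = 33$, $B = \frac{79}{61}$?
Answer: $- \frac{20399819}{5734} \approx -3557.7$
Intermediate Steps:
$B = \frac{79}{61}$ ($B = 79 \cdot \frac{1}{61} = \frac{79}{61} \approx 1.2951$)
$q = \frac{1}{8}$ ($q = -4 + \frac{1}{8} \cdot 33 = -4 + \frac{33}{8} = \frac{1}{8} \approx 0.125$)
$\left(\frac{-15 + q}{10 + 37} - 59\right) 6 \cdot 10 + B = \left(\frac{-15 + \frac{1}{8}}{10 + 37} - 59\right) 6 \cdot 10 + \frac{79}{61} = \left(- \frac{119}{8 \cdot 47} - 59\right) 60 + \frac{79}{61} = \left(\left(- \frac{119}{8}\right) \frac{1}{47} - 59\right) 60 + \frac{79}{61} = \left(- \frac{119}{376} - 59\right) 60 + \frac{79}{61} = \left(- \frac{22303}{376}\right) 60 + \frac{79}{61} = - \frac{334545}{94} + \frac{79}{61} = - \frac{20399819}{5734}$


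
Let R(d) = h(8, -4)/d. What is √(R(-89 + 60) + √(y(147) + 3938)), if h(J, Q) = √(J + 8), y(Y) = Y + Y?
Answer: √(-116 + 38686*√2)/29 ≈ 8.0570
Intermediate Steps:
y(Y) = 2*Y
h(J, Q) = √(8 + J)
R(d) = 4/d (R(d) = √(8 + 8)/d = √16/d = 4/d)
√(R(-89 + 60) + √(y(147) + 3938)) = √(4/(-89 + 60) + √(2*147 + 3938)) = √(4/(-29) + √(294 + 3938)) = √(4*(-1/29) + √4232) = √(-4/29 + 46*√2)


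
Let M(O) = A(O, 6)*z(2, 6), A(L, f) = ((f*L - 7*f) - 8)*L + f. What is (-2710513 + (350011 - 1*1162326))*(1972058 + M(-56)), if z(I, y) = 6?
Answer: -7404244662120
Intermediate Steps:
A(L, f) = f + L*(-8 - 7*f + L*f) (A(L, f) = ((L*f - 7*f) - 8)*L + f = ((-7*f + L*f) - 8)*L + f = (-8 - 7*f + L*f)*L + f = L*(-8 - 7*f + L*f) + f = f + L*(-8 - 7*f + L*f))
M(O) = 36 - 300*O + 36*O**2 (M(O) = (6 - 8*O + 6*O**2 - 7*O*6)*6 = (6 - 8*O + 6*O**2 - 42*O)*6 = (6 - 50*O + 6*O**2)*6 = 36 - 300*O + 36*O**2)
(-2710513 + (350011 - 1*1162326))*(1972058 + M(-56)) = (-2710513 + (350011 - 1*1162326))*(1972058 + (36 - 300*(-56) + 36*(-56)**2)) = (-2710513 + (350011 - 1162326))*(1972058 + (36 + 16800 + 36*3136)) = (-2710513 - 812315)*(1972058 + (36 + 16800 + 112896)) = -3522828*(1972058 + 129732) = -3522828*2101790 = -7404244662120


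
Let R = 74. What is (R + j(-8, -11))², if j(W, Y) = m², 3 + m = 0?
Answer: 6889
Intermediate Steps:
m = -3 (m = -3 + 0 = -3)
j(W, Y) = 9 (j(W, Y) = (-3)² = 9)
(R + j(-8, -11))² = (74 + 9)² = 83² = 6889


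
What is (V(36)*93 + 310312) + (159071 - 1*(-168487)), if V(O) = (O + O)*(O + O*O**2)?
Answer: 313287502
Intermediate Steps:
V(O) = 2*O*(O + O**3) (V(O) = (2*O)*(O + O**3) = 2*O*(O + O**3))
(V(36)*93 + 310312) + (159071 - 1*(-168487)) = ((2*36**2*(1 + 36**2))*93 + 310312) + (159071 - 1*(-168487)) = ((2*1296*(1 + 1296))*93 + 310312) + (159071 + 168487) = ((2*1296*1297)*93 + 310312) + 327558 = (3361824*93 + 310312) + 327558 = (312649632 + 310312) + 327558 = 312959944 + 327558 = 313287502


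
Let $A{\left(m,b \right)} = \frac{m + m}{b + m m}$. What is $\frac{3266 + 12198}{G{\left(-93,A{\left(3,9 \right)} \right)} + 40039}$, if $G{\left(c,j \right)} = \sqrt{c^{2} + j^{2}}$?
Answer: $\frac{5572467864}{14428015847} - \frac{46392 \sqrt{77842}}{14428015847} \approx 0.38533$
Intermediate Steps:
$A{\left(m,b \right)} = \frac{2 m}{b + m^{2}}$
$\frac{3266 + 12198}{G{\left(-93,A{\left(3,9 \right)} \right)} + 40039} = \frac{3266 + 12198}{\sqrt{\left(-93\right)^{2} + \left(2 \cdot 3 \frac{1}{9 + 3^{2}}\right)^{2}} + 40039} = \frac{15464}{\sqrt{8649 + \left(2 \cdot 3 \frac{1}{9 + 9}\right)^{2}} + 40039} = \frac{15464}{\sqrt{8649 + \left(2 \cdot 3 \cdot \frac{1}{18}\right)^{2}} + 40039} = \frac{15464}{\sqrt{8649 + \left(\frac{1}{3}\right)^{2}} + 40039} = \frac{15464}{\sqrt{8649 + \frac{1}{9}} + 40039} = \frac{15464}{\sqrt{\frac{77842}{9}} + 40039} = \frac{15464}{\frac{\sqrt{77842}}{3} + 40039} = \frac{15464}{40039 + \frac{\sqrt{77842}}{3}}$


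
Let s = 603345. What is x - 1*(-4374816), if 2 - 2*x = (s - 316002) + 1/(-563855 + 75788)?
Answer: 2065082490749/488067 ≈ 4.2311e+6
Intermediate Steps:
x = -70120829923/488067 (x = 1 - ((603345 - 316002) + 1/(-563855 + 75788))/2 = 1 - (287343 + 1/(-488067))/2 = 1 - (287343 - 1/488067)/2 = 1 - ½*140242635980/488067 = 1 - 70121317990/488067 = -70120829923/488067 ≈ -1.4367e+5)
x - 1*(-4374816) = -70120829923/488067 - 1*(-4374816) = -70120829923/488067 + 4374816 = 2065082490749/488067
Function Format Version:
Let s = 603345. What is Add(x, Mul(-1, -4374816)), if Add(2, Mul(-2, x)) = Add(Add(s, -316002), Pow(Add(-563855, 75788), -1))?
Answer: Rational(2065082490749, 488067) ≈ 4.2311e+6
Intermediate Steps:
x = Rational(-70120829923, 488067) (x = Add(1, Mul(Rational(-1, 2), Add(Add(603345, -316002), Pow(Add(-563855, 75788), -1)))) = Add(1, Mul(Rational(-1, 2), Add(287343, Pow(-488067, -1)))) = Add(1, Mul(Rational(-1, 2), Add(287343, Rational(-1, 488067)))) = Add(1, Mul(Rational(-1, 2), Rational(140242635980, 488067))) = Add(1, Rational(-70121317990, 488067)) = Rational(-70120829923, 488067) ≈ -1.4367e+5)
Add(x, Mul(-1, -4374816)) = Add(Rational(-70120829923, 488067), Mul(-1, -4374816)) = Add(Rational(-70120829923, 488067), 4374816) = Rational(2065082490749, 488067)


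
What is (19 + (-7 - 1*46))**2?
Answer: 1156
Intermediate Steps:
(19 + (-7 - 1*46))**2 = (19 + (-7 - 46))**2 = (19 - 53)**2 = (-34)**2 = 1156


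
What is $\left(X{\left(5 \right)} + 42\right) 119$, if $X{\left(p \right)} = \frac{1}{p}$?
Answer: $\frac{25109}{5} \approx 5021.8$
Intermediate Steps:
$\left(X{\left(5 \right)} + 42\right) 119 = \left(\frac{1}{5} + 42\right) 119 = \frac{211}{5} \cdot 119 = \frac{25109}{5}$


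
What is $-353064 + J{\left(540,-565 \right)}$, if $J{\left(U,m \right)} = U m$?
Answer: $-658164$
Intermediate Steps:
$-353064 + J{\left(540,-565 \right)} = -353064 + 540 \left(-565\right) = -353064 - 305100 = -658164$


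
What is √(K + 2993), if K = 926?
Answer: √3919 ≈ 62.602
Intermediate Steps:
√(K + 2993) = √(926 + 2993) = √3919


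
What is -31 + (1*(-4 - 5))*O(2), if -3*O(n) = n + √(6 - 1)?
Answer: -25 + 3*√5 ≈ -18.292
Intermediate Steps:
O(n) = -n/3 - √5/3 (O(n) = -(n + √(6 - 1))/3 = -(n + √5)/3 = -n/3 - √5/3)
-31 + (1*(-4 - 5))*O(2) = -31 + (1*(-4 - 5))*(-⅓*2 - √5/3) = -31 + (1*(-9))*(-⅔ - √5/3) = -31 - 9*(-⅔ - √5/3) = -31 + (6 + 3*√5) = -25 + 3*√5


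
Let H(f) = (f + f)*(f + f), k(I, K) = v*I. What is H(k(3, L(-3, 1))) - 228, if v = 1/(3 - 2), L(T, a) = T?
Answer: -192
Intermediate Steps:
v = 1 (v = 1/1 = 1)
k(I, K) = I (k(I, K) = 1*I = I)
H(f) = 4*f² (H(f) = (2*f)*(2*f) = 4*f²)
H(k(3, L(-3, 1))) - 228 = 4*3² - 228 = 4*9 - 228 = 36 - 228 = -192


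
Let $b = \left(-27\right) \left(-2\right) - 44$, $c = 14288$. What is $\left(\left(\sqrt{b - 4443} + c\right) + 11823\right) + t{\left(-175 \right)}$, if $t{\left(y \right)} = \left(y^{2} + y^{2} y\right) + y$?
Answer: $-5302814 + i \sqrt{4433} \approx -5.3028 \cdot 10^{6} + 66.581 i$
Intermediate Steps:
$b = 10$ ($b = 54 - 44 = 10$)
$t{\left(y \right)} = y + y^{2} + y^{3}$ ($t{\left(y \right)} = \left(y^{2} + y^{3}\right) + y = y + y^{2} + y^{3}$)
$\left(\left(\sqrt{b - 4443} + c\right) + 11823\right) + t{\left(-175 \right)} = \left(\left(\sqrt{10 - 4443} + 14288\right) + 11823\right) - 175 \left(1 - 175 + \left(-175\right)^{2}\right) = \left(\left(\sqrt{-4433} + 14288\right) + 11823\right) - 175 \left(1 - 175 + 30625\right) = \left(\left(i \sqrt{4433} + 14288\right) + 11823\right) - 5328925 = \left(\left(14288 + i \sqrt{4433}\right) + 11823\right) - 5328925 = \left(26111 + i \sqrt{4433}\right) - 5328925 = -5302814 + i \sqrt{4433}$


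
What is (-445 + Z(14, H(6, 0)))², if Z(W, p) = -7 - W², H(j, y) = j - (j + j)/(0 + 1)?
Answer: 419904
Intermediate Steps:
H(j, y) = -j (H(j, y) = j - 2*j/1 = j - 2*j = -j)
(-445 + Z(14, H(6, 0)))² = (-445 + (-7 - 1*14²))² = (-445 + (-7 - 1*196))² = (-445 + (-7 - 196))² = (-445 - 203)² = (-648)² = 419904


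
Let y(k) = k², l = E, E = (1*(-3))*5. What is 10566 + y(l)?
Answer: 10791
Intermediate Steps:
E = -15 (E = -3*5 = -15)
l = -15
10566 + y(l) = 10566 + (-15)² = 10566 + 225 = 10791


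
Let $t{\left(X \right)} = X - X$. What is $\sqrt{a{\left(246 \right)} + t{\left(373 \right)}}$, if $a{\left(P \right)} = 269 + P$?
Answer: $\sqrt{515} \approx 22.694$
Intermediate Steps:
$t{\left(X \right)} = 0$
$\sqrt{a{\left(246 \right)} + t{\left(373 \right)}} = \sqrt{\left(269 + 246\right) + 0} = \sqrt{515 + 0} = \sqrt{515}$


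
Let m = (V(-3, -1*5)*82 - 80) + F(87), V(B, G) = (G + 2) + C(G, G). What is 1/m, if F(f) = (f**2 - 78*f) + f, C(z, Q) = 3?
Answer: 1/790 ≈ 0.0012658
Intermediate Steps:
V(B, G) = 5 + G (V(B, G) = (G + 2) + 3 = (2 + G) + 3 = 5 + G)
F(f) = f**2 - 77*f
m = 790 (m = ((5 - 1*5)*82 - 80) + 87*(-77 + 87) = ((5 - 5)*82 - 80) + 87*10 = (0*82 - 80) + 870 = (0 - 80) + 870 = -80 + 870 = 790)
1/m = 1/790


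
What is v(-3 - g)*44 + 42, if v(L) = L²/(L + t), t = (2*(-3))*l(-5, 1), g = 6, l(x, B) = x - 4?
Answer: 606/5 ≈ 121.20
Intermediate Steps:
l(x, B) = -4 + x
t = 54 (t = (2*(-3))*(-4 - 5) = -6*(-9) = 54)
v(L) = L²/(54 + L) (v(L) = L²/(L + 54) = L²/(54 + L))
v(-3 - g)*44 + 42 = ((-3 - 1*6)²/(54 + (-3 - 1*6)))*44 + 42 = ((-3 - 6)²/(54 + (-3 - 6)))*44 + 42 = ((-9)²/(54 - 9))*44 + 42 = (81/45)*44 + 42 = (81*(1/45))*44 + 42 = (9/5)*44 + 42 = 396/5 + 42 = 606/5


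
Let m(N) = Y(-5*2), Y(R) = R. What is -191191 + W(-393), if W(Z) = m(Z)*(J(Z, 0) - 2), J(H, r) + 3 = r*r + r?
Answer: -191141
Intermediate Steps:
J(H, r) = -3 + r + r**2 (J(H, r) = -3 + (r*r + r) = -3 + (r**2 + r) = -3 + (r + r**2) = -3 + r + r**2)
m(N) = -10 (m(N) = -5*2 = -10)
W(Z) = 50 (W(Z) = -10*((-3 + 0 + 0**2) - 2) = -10*((-3 + 0 + 0) - 2) = -10*(-3 - 2) = -10*(-5) = 50)
-191191 + W(-393) = -191191 + 50 = -191141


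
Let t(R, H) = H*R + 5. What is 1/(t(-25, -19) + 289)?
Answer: 1/769 ≈ 0.0013004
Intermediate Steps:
t(R, H) = 5 + H*R
1/(t(-25, -19) + 289) = 1/((5 - 19*(-25)) + 289) = 1/((5 + 475) + 289) = 1/(480 + 289) = 1/769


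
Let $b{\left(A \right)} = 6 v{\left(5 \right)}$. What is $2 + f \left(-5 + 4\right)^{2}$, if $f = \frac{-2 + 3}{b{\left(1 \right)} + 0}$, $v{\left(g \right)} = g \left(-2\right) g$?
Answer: $\frac{599}{300} \approx 1.9967$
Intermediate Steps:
$v{\left(g \right)} = - 2 g^{2}$ ($v{\left(g \right)} = - 2 g g = - 2 g^{2}$)
$b{\left(A \right)} = -300$ ($b{\left(A \right)} = 6 \left(- 2 \cdot 5^{2}\right) = 6 \left(\left(-2\right) 25\right) = 6 \left(-50\right) = -300$)
$f = - \frac{1}{300}$ ($f = \frac{-2 + 3}{-300 + 0} = 1 \frac{1}{-300} = 1 \left(- \frac{1}{300}\right) = - \frac{1}{300} \approx -0.0033333$)
$2 + f \left(-5 + 4\right)^{2} = 2 - \frac{\left(-5 + 4\right)^{2}}{300} = 2 - \frac{\left(-1\right)^{2}}{300} = 2 - \frac{1}{300} = \frac{599}{300}$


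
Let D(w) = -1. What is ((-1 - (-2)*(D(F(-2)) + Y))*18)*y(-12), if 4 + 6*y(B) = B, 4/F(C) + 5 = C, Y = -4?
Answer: 528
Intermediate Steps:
F(C) = 4/(-5 + C)
y(B) = -⅔ + B/6
((-1 - (-2)*(D(F(-2)) + Y))*18)*y(-12) = ((-1 - (-2)*(-1 - 4))*18)*(-⅔ + (⅙)*(-12)) = ((-1 - (-2)*(-5))*18)*(-⅔ - 2) = ((-1 - 1*10)*18)*(-8/3) = ((-1 - 10)*18)*(-8/3) = -11*18*(-8/3) = -198*(-8/3) = 528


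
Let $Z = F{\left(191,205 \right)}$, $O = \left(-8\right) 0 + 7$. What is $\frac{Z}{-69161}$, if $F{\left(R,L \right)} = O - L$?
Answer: $\frac{198}{69161} \approx 0.0028629$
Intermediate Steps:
$O = 7$ ($O = 0 + 7 = 7$)
$F{\left(R,L \right)} = 7 - L$
$Z = -198$ ($Z = 7 - 205 = -198$)
$\frac{Z}{-69161} = - \frac{198}{-69161} = \left(-198\right) \left(- \frac{1}{69161}\right) = \frac{198}{69161}$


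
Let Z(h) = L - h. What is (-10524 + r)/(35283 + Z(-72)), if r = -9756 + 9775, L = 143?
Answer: -10505/35498 ≈ -0.29593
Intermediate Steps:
Z(h) = 143 - h
r = 19
(-10524 + r)/(35283 + Z(-72)) = (-10524 + 19)/(35283 + (143 - 1*(-72))) = -10505/(35283 + (143 + 72)) = -10505/(35283 + 215) = -10505/35498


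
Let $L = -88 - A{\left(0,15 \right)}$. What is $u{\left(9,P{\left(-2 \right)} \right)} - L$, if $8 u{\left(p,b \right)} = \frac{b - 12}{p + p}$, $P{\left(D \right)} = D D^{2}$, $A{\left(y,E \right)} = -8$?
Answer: $\frac{2875}{36} \approx 79.861$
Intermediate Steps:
$P{\left(D \right)} = D^{3}$
$u{\left(p,b \right)} = \frac{-12 + b}{16 p}$ ($u{\left(p,b \right)} = \frac{\left(b - 12\right) \frac{1}{p + p}}{8} = \frac{\left(-12 + b\right) \frac{1}{2 p}}{8} = \frac{\frac{1}{2} \frac{1}{p} \left(-12 + b\right)}{8} = \frac{-12 + b}{16 p}$)
$L = -80$ ($L = -88 - -8 = -88 + 8 = -80$)
$u{\left(9,P{\left(-2 \right)} \right)} - L = \frac{-12 + \left(-2\right)^{3}}{16 \cdot 9} - -80 = \frac{1}{16} \cdot \frac{1}{9} \left(-12 - 8\right) + 80 = \frac{1}{16} \cdot \frac{1}{9} \left(-20\right) + 80 = - \frac{5}{36} + 80 = \frac{2875}{36}$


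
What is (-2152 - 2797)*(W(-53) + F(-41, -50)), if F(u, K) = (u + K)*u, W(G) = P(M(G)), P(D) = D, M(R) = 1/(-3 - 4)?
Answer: -18464012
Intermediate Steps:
M(R) = -1/7 (M(R) = 1/(-7) = -1/7)
W(G) = -1/7
F(u, K) = u*(K + u) (F(u, K) = (K + u)*u = u*(K + u))
(-2152 - 2797)*(W(-53) + F(-41, -50)) = (-2152 - 2797)*(-1/7 - 41*(-50 - 41)) = -4949*(-1/7 - 41*(-91)) = -4949*(-1/7 + 3731) = -4949*26116/7 = -18464012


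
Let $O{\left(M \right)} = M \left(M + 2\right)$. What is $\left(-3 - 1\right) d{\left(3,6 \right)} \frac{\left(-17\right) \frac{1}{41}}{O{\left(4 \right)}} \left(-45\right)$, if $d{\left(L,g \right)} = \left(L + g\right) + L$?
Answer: $- \frac{1530}{41} \approx -37.317$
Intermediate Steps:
$d{\left(L,g \right)} = g + 2 L$
$O{\left(M \right)} = M \left(2 + M\right)$
$\left(-3 - 1\right) d{\left(3,6 \right)} \frac{\left(-17\right) \frac{1}{41}}{O{\left(4 \right)}} \left(-45\right) = \left(-3 - 1\right) \left(6 + 2 \cdot 3\right) \frac{\left(-17\right) \frac{1}{41}}{4 \left(2 + 4\right)} \left(-45\right) = - 4 \left(6 + 6\right) \frac{\left(-17\right) \frac{1}{41}}{4 \cdot 6} \left(-45\right) = \left(-4\right) 12 \left(- \frac{17}{41 \cdot 24}\right) \left(-45\right) = - 48 \left(\left(- \frac{17}{41}\right) \frac{1}{24}\right) \left(-45\right) = \left(-48\right) \left(- \frac{17}{984}\right) \left(-45\right) = \frac{34}{41} \left(-45\right) = - \frac{1530}{41}$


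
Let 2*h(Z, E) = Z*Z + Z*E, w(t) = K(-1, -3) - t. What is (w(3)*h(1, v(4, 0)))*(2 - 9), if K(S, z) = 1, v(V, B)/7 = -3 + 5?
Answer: 105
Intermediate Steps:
v(V, B) = 14 (v(V, B) = 7*(-3 + 5) = 7*2 = 14)
w(t) = 1 - t
h(Z, E) = Z²/2 + E*Z/2 (h(Z, E) = (Z*Z + Z*E)/2 = (Z² + E*Z)/2 = Z²/2 + E*Z/2)
(w(3)*h(1, v(4, 0)))*(2 - 9) = ((1 - 1*3)*((½)*1*(14 + 1)))*(2 - 9) = ((1 - 3)*((½)*1*15))*(-7) = -2*15/2*(-7) = -15*(-7) = 105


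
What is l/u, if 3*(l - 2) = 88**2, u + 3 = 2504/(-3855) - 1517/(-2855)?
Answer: -2843223125/3431896 ≈ -828.47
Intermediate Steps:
u = -6863792/2201205 (u = -3 + (2504/(-3855) - 1517/(-2855)) = -3 + (2504*(-1/3855) - 1517*(-1/2855)) = -3 + (-2504/3855 + 1517/2855) = -3 - 260177/2201205 = -6863792/2201205 ≈ -3.1182)
l = 7750/3 (l = 2 + (1/3)*88**2 = 2 + (1/3)*7744 = 2 + 7744/3 = 7750/3 ≈ 2583.3)
l/u = 7750/(3*(-6863792/2201205)) = (7750/3)*(-2201205/6863792) = -2843223125/3431896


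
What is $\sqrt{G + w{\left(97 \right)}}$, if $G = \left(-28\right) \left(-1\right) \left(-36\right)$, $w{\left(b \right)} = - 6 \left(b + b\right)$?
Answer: $2 i \sqrt{543} \approx 46.605 i$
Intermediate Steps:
$w{\left(b \right)} = - 12 b$ ($w{\left(b \right)} = - 6 \cdot 2 b = - 12 b$)
$G = -1008$ ($G = 28 \left(-36\right) = -1008$)
$\sqrt{G + w{\left(97 \right)}} = \sqrt{-1008 - 1164} = \sqrt{-2172} = 2 i \sqrt{543}$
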